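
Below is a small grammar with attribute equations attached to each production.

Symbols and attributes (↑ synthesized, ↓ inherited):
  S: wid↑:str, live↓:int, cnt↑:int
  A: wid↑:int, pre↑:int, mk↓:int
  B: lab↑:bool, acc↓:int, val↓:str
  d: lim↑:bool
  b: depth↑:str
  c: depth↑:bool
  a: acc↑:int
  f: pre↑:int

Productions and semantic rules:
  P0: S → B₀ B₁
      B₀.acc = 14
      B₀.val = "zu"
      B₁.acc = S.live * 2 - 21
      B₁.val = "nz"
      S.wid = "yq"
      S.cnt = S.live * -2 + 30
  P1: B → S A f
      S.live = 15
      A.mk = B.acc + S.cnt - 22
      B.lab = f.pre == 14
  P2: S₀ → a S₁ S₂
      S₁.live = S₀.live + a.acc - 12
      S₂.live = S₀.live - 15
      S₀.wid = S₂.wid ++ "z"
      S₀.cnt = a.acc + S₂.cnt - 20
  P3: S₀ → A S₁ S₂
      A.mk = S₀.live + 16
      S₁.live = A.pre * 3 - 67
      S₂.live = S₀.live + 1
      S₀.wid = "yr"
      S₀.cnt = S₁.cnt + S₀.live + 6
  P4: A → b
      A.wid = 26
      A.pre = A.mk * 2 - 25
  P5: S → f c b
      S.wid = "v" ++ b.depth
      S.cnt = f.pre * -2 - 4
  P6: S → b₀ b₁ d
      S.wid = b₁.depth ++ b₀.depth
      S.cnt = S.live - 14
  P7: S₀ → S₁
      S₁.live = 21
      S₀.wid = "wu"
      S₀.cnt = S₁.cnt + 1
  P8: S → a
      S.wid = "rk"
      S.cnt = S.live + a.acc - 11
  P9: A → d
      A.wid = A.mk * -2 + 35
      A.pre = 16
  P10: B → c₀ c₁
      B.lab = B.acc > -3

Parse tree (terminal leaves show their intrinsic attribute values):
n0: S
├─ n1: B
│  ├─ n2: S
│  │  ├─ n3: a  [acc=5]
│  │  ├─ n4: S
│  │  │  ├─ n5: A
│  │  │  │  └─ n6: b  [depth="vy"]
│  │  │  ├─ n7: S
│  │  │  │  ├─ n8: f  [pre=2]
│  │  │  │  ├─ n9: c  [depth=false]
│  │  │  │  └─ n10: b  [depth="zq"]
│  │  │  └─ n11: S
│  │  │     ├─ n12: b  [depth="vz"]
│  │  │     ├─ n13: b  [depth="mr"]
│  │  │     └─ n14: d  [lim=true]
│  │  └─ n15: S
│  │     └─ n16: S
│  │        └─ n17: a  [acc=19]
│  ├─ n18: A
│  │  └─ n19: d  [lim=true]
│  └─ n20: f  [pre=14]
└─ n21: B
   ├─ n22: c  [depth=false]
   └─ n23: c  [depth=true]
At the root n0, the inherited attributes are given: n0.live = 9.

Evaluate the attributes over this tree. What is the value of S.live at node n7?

1. n0.live = 9  [given at root]
2. n1.acc = 14  [14]
3. n1.val = "zu"  ["zu"]
4. n2.live = 15  [15]
5. n3.acc = 5  [terminal]
6. n4.live = 8  [S₀.live + a.acc - 12]
7. n5.mk = 24  [S₀.live + 16]
8. n6.depth = "vy"  [terminal]
9. n5.wid = 26  [26]
10. n5.pre = 23  [A.mk * 2 - 25]
11. n7.live = 2  [A.pre * 3 - 67]
12. n8.pre = 2  [terminal]
13. n9.depth = false  [terminal]
14. n10.depth = "zq"  [terminal]
15. n7.wid = "vzq"  ["v" ++ b.depth]
16. n7.cnt = -8  [f.pre * -2 - 4]
17. n11.live = 9  [S₀.live + 1]
18. n12.depth = "vz"  [terminal]
19. n13.depth = "mr"  [terminal]
20. n14.lim = true  [terminal]
21. n11.wid = "mrvz"  [b₁.depth ++ b₀.depth]
22. n11.cnt = -5  [S.live - 14]
23. n4.wid = "yr"  ["yr"]
24. n4.cnt = 6  [S₁.cnt + S₀.live + 6]
25. n15.live = 0  [S₀.live - 15]
26. n16.live = 21  [21]
27. n17.acc = 19  [terminal]
28. n16.wid = "rk"  ["rk"]
29. n16.cnt = 29  [S.live + a.acc - 11]
30. n15.wid = "wu"  ["wu"]
31. n15.cnt = 30  [S₁.cnt + 1]
32. n2.wid = "wuz"  [S₂.wid ++ "z"]
33. n2.cnt = 15  [a.acc + S₂.cnt - 20]
34. n18.mk = 7  [B.acc + S.cnt - 22]
35. n19.lim = true  [terminal]
36. n18.wid = 21  [A.mk * -2 + 35]
37. n18.pre = 16  [16]
38. n20.pre = 14  [terminal]
39. n1.lab = true  [f.pre == 14]
40. n21.acc = -3  [S.live * 2 - 21]
41. n21.val = "nz"  ["nz"]
42. n22.depth = false  [terminal]
43. n23.depth = true  [terminal]
44. n21.lab = false  [B.acc > -3]
45. n0.wid = "yq"  ["yq"]
46. n0.cnt = 12  [S.live * -2 + 30]

2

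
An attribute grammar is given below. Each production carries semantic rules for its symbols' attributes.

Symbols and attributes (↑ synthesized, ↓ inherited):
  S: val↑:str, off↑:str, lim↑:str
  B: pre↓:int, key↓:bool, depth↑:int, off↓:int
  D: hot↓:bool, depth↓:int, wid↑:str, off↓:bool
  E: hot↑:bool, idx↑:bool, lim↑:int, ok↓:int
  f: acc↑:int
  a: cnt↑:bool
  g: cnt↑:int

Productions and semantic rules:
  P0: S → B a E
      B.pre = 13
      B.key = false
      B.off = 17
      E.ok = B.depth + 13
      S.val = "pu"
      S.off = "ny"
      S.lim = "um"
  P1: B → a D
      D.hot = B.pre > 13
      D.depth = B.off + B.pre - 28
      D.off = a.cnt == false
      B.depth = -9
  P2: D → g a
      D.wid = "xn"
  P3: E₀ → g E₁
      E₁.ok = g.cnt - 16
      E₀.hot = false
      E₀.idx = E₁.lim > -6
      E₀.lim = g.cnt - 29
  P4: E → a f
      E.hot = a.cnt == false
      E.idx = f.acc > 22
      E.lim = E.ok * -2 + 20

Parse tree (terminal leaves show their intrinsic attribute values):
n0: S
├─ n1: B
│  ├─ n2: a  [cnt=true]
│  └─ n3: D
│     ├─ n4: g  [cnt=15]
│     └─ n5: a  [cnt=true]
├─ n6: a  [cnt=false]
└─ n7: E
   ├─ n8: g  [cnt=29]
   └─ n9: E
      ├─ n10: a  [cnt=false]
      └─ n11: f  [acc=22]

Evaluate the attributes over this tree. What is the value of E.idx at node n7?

1. n1.pre = 13  [13]
2. n1.key = false  [false]
3. n1.off = 17  [17]
4. n2.cnt = true  [terminal]
5. n3.hot = false  [B.pre > 13]
6. n3.depth = 2  [B.off + B.pre - 28]
7. n3.off = false  [a.cnt == false]
8. n4.cnt = 15  [terminal]
9. n5.cnt = true  [terminal]
10. n3.wid = "xn"  ["xn"]
11. n1.depth = -9  [-9]
12. n6.cnt = false  [terminal]
13. n7.ok = 4  [B.depth + 13]
14. n8.cnt = 29  [terminal]
15. n9.ok = 13  [g.cnt - 16]
16. n10.cnt = false  [terminal]
17. n11.acc = 22  [terminal]
18. n9.hot = true  [a.cnt == false]
19. n9.idx = false  [f.acc > 22]
20. n9.lim = -6  [E.ok * -2 + 20]
21. n7.hot = false  [false]
22. n7.idx = false  [E₁.lim > -6]
23. n7.lim = 0  [g.cnt - 29]
24. n0.val = "pu"  ["pu"]
25. n0.off = "ny"  ["ny"]
26. n0.lim = "um"  ["um"]

false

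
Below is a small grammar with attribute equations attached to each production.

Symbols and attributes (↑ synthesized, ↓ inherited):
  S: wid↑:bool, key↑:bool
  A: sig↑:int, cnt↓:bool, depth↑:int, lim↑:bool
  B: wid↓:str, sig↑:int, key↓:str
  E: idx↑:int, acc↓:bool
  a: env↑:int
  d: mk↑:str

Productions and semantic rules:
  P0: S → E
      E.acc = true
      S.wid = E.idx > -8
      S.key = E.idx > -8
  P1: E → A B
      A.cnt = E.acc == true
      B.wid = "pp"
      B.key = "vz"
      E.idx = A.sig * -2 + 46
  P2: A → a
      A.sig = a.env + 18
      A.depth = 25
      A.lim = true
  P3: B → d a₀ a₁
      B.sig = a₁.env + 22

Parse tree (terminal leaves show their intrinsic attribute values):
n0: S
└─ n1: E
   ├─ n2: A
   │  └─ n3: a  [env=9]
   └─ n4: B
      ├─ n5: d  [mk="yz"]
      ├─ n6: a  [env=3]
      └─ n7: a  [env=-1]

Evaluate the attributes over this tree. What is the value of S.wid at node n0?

false

1. n1.acc = true  [true]
2. n2.cnt = true  [E.acc == true]
3. n3.env = 9  [terminal]
4. n2.sig = 27  [a.env + 18]
5. n2.depth = 25  [25]
6. n2.lim = true  [true]
7. n4.wid = "pp"  ["pp"]
8. n4.key = "vz"  ["vz"]
9. n5.mk = "yz"  [terminal]
10. n6.env = 3  [terminal]
11. n7.env = -1  [terminal]
12. n4.sig = 21  [a₁.env + 22]
13. n1.idx = -8  [A.sig * -2 + 46]
14. n0.wid = false  [E.idx > -8]
15. n0.key = false  [E.idx > -8]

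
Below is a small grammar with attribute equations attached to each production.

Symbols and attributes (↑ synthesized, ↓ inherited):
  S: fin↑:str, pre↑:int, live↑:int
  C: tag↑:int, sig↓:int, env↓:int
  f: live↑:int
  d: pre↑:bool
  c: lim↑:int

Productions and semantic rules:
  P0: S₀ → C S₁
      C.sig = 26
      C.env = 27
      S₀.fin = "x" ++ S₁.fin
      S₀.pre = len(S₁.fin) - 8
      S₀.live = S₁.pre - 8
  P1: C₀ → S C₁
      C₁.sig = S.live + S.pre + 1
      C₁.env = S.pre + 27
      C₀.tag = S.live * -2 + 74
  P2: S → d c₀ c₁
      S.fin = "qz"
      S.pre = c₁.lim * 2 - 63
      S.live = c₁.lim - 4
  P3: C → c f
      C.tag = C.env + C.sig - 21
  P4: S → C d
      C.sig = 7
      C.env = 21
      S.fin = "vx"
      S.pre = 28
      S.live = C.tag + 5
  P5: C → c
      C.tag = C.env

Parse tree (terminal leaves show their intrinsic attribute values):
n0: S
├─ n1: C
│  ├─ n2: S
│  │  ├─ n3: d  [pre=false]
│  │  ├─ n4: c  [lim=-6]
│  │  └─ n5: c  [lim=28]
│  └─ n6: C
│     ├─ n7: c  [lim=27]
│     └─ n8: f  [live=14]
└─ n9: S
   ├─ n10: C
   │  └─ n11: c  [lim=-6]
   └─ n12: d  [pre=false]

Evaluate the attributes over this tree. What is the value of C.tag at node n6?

1. n1.sig = 26  [26]
2. n1.env = 27  [27]
3. n3.pre = false  [terminal]
4. n4.lim = -6  [terminal]
5. n5.lim = 28  [terminal]
6. n2.fin = "qz"  ["qz"]
7. n2.pre = -7  [c₁.lim * 2 - 63]
8. n2.live = 24  [c₁.lim - 4]
9. n6.sig = 18  [S.live + S.pre + 1]
10. n6.env = 20  [S.pre + 27]
11. n7.lim = 27  [terminal]
12. n8.live = 14  [terminal]
13. n6.tag = 17  [C.env + C.sig - 21]
14. n1.tag = 26  [S.live * -2 + 74]
15. n10.sig = 7  [7]
16. n10.env = 21  [21]
17. n11.lim = -6  [terminal]
18. n10.tag = 21  [C.env]
19. n12.pre = false  [terminal]
20. n9.fin = "vx"  ["vx"]
21. n9.pre = 28  [28]
22. n9.live = 26  [C.tag + 5]
23. n0.fin = "xvx"  ["x" ++ S₁.fin]
24. n0.pre = -6  [len(S₁.fin) - 8]
25. n0.live = 20  [S₁.pre - 8]

17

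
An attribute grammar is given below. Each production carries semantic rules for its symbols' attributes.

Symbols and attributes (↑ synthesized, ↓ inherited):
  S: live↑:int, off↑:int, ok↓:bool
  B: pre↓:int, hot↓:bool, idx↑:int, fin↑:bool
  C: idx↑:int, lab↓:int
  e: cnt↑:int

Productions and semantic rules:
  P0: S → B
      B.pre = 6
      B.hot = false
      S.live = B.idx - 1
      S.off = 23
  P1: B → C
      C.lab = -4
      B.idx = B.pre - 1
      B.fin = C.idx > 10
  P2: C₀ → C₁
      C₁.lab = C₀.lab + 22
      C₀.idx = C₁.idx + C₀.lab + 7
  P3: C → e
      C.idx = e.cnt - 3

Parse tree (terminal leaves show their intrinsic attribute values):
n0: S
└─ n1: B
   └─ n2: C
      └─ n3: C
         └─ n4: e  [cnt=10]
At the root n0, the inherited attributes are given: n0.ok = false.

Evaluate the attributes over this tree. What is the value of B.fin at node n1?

1. n0.ok = false  [given at root]
2. n1.pre = 6  [6]
3. n1.hot = false  [false]
4. n2.lab = -4  [-4]
5. n3.lab = 18  [C₀.lab + 22]
6. n4.cnt = 10  [terminal]
7. n3.idx = 7  [e.cnt - 3]
8. n2.idx = 10  [C₁.idx + C₀.lab + 7]
9. n1.idx = 5  [B.pre - 1]
10. n1.fin = false  [C.idx > 10]
11. n0.live = 4  [B.idx - 1]
12. n0.off = 23  [23]

false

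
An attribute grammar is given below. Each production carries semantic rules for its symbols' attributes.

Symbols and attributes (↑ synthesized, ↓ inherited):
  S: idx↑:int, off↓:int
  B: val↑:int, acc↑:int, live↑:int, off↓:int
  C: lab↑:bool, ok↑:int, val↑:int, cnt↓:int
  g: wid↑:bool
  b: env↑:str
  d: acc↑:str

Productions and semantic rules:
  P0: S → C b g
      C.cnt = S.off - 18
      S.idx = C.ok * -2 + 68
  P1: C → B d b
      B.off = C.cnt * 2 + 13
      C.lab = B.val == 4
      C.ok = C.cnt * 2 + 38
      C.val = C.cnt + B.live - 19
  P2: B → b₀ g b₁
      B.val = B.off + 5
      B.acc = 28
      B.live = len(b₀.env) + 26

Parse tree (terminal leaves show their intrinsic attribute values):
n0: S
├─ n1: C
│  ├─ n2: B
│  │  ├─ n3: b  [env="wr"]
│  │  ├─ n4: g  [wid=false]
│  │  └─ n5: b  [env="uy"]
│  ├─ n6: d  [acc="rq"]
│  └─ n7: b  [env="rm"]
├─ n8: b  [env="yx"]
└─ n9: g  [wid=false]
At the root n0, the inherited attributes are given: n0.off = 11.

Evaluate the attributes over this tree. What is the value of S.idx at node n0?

1. n0.off = 11  [given at root]
2. n1.cnt = -7  [S.off - 18]
3. n2.off = -1  [C.cnt * 2 + 13]
4. n3.env = "wr"  [terminal]
5. n4.wid = false  [terminal]
6. n5.env = "uy"  [terminal]
7. n2.val = 4  [B.off + 5]
8. n2.acc = 28  [28]
9. n2.live = 28  [len(b₀.env) + 26]
10. n6.acc = "rq"  [terminal]
11. n7.env = "rm"  [terminal]
12. n1.lab = true  [B.val == 4]
13. n1.ok = 24  [C.cnt * 2 + 38]
14. n1.val = 2  [C.cnt + B.live - 19]
15. n8.env = "yx"  [terminal]
16. n9.wid = false  [terminal]
17. n0.idx = 20  [C.ok * -2 + 68]

20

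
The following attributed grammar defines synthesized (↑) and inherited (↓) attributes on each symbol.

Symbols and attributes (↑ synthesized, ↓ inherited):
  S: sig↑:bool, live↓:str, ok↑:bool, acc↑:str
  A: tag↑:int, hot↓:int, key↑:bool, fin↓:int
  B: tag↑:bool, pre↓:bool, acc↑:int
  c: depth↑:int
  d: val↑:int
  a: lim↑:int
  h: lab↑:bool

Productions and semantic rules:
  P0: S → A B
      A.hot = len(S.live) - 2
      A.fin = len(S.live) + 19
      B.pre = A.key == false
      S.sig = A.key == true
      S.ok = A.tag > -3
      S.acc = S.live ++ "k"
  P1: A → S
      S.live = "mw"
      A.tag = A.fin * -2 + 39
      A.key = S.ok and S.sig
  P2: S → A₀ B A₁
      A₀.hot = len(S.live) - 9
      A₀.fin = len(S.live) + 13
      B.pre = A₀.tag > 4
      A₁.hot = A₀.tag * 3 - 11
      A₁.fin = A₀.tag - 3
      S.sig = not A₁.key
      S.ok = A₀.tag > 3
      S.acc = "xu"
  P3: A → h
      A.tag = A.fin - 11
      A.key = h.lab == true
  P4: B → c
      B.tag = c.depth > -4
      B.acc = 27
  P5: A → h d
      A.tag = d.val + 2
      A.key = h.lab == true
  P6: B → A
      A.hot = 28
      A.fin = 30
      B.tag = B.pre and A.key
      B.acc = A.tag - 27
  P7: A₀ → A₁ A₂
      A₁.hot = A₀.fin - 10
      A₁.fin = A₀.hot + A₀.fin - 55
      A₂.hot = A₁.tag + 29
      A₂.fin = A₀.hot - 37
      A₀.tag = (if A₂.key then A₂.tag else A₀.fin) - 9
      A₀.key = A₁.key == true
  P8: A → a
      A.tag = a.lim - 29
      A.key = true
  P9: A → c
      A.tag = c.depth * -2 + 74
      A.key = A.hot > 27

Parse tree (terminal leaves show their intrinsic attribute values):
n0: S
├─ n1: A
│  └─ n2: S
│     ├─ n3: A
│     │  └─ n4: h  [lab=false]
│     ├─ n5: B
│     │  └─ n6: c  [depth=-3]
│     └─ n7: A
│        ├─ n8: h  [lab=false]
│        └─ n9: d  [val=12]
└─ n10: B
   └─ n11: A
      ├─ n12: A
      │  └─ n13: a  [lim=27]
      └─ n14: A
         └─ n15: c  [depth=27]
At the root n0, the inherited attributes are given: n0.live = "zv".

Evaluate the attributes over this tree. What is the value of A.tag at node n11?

1. n0.live = "zv"  [given at root]
2. n1.hot = 0  [len(S.live) - 2]
3. n1.fin = 21  [len(S.live) + 19]
4. n2.live = "mw"  ["mw"]
5. n3.hot = -7  [len(S.live) - 9]
6. n3.fin = 15  [len(S.live) + 13]
7. n4.lab = false  [terminal]
8. n3.tag = 4  [A.fin - 11]
9. n3.key = false  [h.lab == true]
10. n5.pre = false  [A₀.tag > 4]
11. n6.depth = -3  [terminal]
12. n5.tag = true  [c.depth > -4]
13. n5.acc = 27  [27]
14. n7.hot = 1  [A₀.tag * 3 - 11]
15. n7.fin = 1  [A₀.tag - 3]
16. n8.lab = false  [terminal]
17. n9.val = 12  [terminal]
18. n7.tag = 14  [d.val + 2]
19. n7.key = false  [h.lab == true]
20. n2.sig = true  [not A₁.key]
21. n2.ok = true  [A₀.tag > 3]
22. n2.acc = "xu"  ["xu"]
23. n1.tag = -3  [A.fin * -2 + 39]
24. n1.key = true  [S.ok and S.sig]
25. n10.pre = false  [A.key == false]
26. n11.hot = 28  [28]
27. n11.fin = 30  [30]
28. n12.hot = 20  [A₀.fin - 10]
29. n12.fin = 3  [A₀.hot + A₀.fin - 55]
30. n13.lim = 27  [terminal]
31. n12.tag = -2  [a.lim - 29]
32. n12.key = true  [true]
33. n14.hot = 27  [A₁.tag + 29]
34. n14.fin = -9  [A₀.hot - 37]
35. n15.depth = 27  [terminal]
36. n14.tag = 20  [c.depth * -2 + 74]
37. n14.key = false  [A.hot > 27]
38. n11.tag = 21  [(if A₂.key then A₂.tag else A₀.fin) - 9]
39. n11.key = true  [A₁.key == true]
40. n10.tag = false  [B.pre and A.key]
41. n10.acc = -6  [A.tag - 27]
42. n0.sig = true  [A.key == true]
43. n0.ok = false  [A.tag > -3]
44. n0.acc = "zvk"  [S.live ++ "k"]

21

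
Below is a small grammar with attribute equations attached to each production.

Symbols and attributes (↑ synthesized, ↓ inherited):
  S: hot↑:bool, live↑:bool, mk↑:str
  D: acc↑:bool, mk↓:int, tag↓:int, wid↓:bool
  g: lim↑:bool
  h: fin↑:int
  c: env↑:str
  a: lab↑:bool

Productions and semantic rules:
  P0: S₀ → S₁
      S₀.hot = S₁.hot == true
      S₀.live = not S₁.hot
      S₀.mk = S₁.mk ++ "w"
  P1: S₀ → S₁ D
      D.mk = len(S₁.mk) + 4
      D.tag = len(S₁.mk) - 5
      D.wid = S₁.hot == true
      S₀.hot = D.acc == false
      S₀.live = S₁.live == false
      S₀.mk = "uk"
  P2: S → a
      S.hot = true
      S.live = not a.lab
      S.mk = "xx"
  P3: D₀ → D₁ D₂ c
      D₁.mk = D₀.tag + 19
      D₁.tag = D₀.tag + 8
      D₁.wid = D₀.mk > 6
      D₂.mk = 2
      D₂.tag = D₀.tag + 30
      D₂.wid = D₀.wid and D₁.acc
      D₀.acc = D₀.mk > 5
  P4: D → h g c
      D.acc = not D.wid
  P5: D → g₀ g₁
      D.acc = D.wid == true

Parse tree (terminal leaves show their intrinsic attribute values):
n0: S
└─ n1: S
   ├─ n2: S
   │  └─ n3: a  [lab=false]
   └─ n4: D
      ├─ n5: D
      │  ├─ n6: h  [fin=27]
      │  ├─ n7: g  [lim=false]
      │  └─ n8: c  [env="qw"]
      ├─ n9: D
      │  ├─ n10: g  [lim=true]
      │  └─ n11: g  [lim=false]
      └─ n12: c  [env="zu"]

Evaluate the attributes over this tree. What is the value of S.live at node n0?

true

1. n3.lab = false  [terminal]
2. n2.hot = true  [true]
3. n2.live = true  [not a.lab]
4. n2.mk = "xx"  ["xx"]
5. n4.mk = 6  [len(S₁.mk) + 4]
6. n4.tag = -3  [len(S₁.mk) - 5]
7. n4.wid = true  [S₁.hot == true]
8. n5.mk = 16  [D₀.tag + 19]
9. n5.tag = 5  [D₀.tag + 8]
10. n5.wid = false  [D₀.mk > 6]
11. n6.fin = 27  [terminal]
12. n7.lim = false  [terminal]
13. n8.env = "qw"  [terminal]
14. n5.acc = true  [not D.wid]
15. n9.mk = 2  [2]
16. n9.tag = 27  [D₀.tag + 30]
17. n9.wid = true  [D₀.wid and D₁.acc]
18. n10.lim = true  [terminal]
19. n11.lim = false  [terminal]
20. n9.acc = true  [D.wid == true]
21. n12.env = "zu"  [terminal]
22. n4.acc = true  [D₀.mk > 5]
23. n1.hot = false  [D.acc == false]
24. n1.live = false  [S₁.live == false]
25. n1.mk = "uk"  ["uk"]
26. n0.hot = false  [S₁.hot == true]
27. n0.live = true  [not S₁.hot]
28. n0.mk = "ukw"  [S₁.mk ++ "w"]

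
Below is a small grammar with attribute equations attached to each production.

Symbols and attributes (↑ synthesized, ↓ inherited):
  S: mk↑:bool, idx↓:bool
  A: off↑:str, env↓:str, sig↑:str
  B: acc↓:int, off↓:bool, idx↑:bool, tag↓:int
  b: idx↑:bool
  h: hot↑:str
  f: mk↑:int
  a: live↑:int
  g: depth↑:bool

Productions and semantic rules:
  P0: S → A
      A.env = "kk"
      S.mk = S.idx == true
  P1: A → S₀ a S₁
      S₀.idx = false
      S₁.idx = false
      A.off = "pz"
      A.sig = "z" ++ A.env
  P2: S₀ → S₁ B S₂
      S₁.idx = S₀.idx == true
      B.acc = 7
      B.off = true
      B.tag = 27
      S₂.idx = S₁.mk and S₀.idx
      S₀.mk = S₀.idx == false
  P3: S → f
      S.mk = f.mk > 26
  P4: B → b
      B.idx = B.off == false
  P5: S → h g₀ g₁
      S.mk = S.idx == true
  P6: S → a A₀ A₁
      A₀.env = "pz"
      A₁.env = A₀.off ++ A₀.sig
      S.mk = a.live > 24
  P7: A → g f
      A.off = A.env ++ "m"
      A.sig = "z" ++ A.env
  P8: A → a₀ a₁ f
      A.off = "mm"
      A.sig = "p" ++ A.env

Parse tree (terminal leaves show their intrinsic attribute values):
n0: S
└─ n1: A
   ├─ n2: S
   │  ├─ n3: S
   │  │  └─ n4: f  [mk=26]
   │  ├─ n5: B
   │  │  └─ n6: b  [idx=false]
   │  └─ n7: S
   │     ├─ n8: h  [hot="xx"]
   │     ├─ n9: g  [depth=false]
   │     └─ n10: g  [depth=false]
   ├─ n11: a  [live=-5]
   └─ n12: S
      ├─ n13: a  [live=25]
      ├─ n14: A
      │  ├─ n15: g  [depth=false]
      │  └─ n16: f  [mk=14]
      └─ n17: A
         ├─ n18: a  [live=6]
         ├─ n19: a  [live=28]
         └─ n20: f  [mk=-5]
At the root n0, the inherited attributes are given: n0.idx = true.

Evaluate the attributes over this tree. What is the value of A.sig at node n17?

"ppzmzpz"

1. n0.idx = true  [given at root]
2. n1.env = "kk"  ["kk"]
3. n2.idx = false  [false]
4. n3.idx = false  [S₀.idx == true]
5. n4.mk = 26  [terminal]
6. n3.mk = false  [f.mk > 26]
7. n5.acc = 7  [7]
8. n5.off = true  [true]
9. n5.tag = 27  [27]
10. n6.idx = false  [terminal]
11. n5.idx = false  [B.off == false]
12. n7.idx = false  [S₁.mk and S₀.idx]
13. n8.hot = "xx"  [terminal]
14. n9.depth = false  [terminal]
15. n10.depth = false  [terminal]
16. n7.mk = false  [S.idx == true]
17. n2.mk = true  [S₀.idx == false]
18. n11.live = -5  [terminal]
19. n12.idx = false  [false]
20. n13.live = 25  [terminal]
21. n14.env = "pz"  ["pz"]
22. n15.depth = false  [terminal]
23. n16.mk = 14  [terminal]
24. n14.off = "pzm"  [A.env ++ "m"]
25. n14.sig = "zpz"  ["z" ++ A.env]
26. n17.env = "pzmzpz"  [A₀.off ++ A₀.sig]
27. n18.live = 6  [terminal]
28. n19.live = 28  [terminal]
29. n20.mk = -5  [terminal]
30. n17.off = "mm"  ["mm"]
31. n17.sig = "ppzmzpz"  ["p" ++ A.env]
32. n12.mk = true  [a.live > 24]
33. n1.off = "pz"  ["pz"]
34. n1.sig = "zkk"  ["z" ++ A.env]
35. n0.mk = true  [S.idx == true]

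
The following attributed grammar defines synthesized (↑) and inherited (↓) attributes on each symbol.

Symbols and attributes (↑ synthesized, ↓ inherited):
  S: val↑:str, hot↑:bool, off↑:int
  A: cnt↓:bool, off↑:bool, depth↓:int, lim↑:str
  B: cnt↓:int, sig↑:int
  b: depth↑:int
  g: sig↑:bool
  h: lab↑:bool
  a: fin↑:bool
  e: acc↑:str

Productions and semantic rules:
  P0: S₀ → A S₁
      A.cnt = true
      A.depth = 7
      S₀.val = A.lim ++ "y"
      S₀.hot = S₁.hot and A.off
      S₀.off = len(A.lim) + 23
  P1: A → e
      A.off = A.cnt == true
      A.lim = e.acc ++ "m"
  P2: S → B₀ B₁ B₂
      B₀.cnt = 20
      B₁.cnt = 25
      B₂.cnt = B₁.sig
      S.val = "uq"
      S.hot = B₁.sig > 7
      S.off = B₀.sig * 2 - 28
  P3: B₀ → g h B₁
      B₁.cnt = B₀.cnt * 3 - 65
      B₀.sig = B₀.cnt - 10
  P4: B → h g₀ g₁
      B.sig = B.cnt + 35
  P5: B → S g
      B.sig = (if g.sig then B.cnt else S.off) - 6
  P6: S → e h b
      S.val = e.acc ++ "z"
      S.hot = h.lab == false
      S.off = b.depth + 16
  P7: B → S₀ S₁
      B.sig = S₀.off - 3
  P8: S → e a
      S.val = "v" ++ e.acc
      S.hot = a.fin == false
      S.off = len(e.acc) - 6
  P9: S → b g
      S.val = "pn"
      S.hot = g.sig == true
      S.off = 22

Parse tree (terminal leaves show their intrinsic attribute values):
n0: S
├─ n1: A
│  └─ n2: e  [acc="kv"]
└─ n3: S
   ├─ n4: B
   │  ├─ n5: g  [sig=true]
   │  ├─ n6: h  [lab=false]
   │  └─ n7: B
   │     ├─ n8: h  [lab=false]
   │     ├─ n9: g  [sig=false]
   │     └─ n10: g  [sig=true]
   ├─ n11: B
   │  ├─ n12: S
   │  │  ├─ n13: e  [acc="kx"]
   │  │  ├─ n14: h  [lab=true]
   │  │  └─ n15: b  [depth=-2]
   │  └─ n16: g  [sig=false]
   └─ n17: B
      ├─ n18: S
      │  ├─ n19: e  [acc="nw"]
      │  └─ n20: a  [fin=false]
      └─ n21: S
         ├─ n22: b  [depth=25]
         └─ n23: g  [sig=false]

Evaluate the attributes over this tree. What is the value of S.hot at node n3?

true

1. n1.cnt = true  [true]
2. n1.depth = 7  [7]
3. n2.acc = "kv"  [terminal]
4. n1.off = true  [A.cnt == true]
5. n1.lim = "kvm"  [e.acc ++ "m"]
6. n4.cnt = 20  [20]
7. n5.sig = true  [terminal]
8. n6.lab = false  [terminal]
9. n7.cnt = -5  [B₀.cnt * 3 - 65]
10. n8.lab = false  [terminal]
11. n9.sig = false  [terminal]
12. n10.sig = true  [terminal]
13. n7.sig = 30  [B.cnt + 35]
14. n4.sig = 10  [B₀.cnt - 10]
15. n11.cnt = 25  [25]
16. n13.acc = "kx"  [terminal]
17. n14.lab = true  [terminal]
18. n15.depth = -2  [terminal]
19. n12.val = "kxz"  [e.acc ++ "z"]
20. n12.hot = false  [h.lab == false]
21. n12.off = 14  [b.depth + 16]
22. n16.sig = false  [terminal]
23. n11.sig = 8  [(if g.sig then B.cnt else S.off) - 6]
24. n17.cnt = 8  [B₁.sig]
25. n19.acc = "nw"  [terminal]
26. n20.fin = false  [terminal]
27. n18.val = "vnw"  ["v" ++ e.acc]
28. n18.hot = true  [a.fin == false]
29. n18.off = -4  [len(e.acc) - 6]
30. n22.depth = 25  [terminal]
31. n23.sig = false  [terminal]
32. n21.val = "pn"  ["pn"]
33. n21.hot = false  [g.sig == true]
34. n21.off = 22  [22]
35. n17.sig = -7  [S₀.off - 3]
36. n3.val = "uq"  ["uq"]
37. n3.hot = true  [B₁.sig > 7]
38. n3.off = -8  [B₀.sig * 2 - 28]
39. n0.val = "kvmy"  [A.lim ++ "y"]
40. n0.hot = true  [S₁.hot and A.off]
41. n0.off = 26  [len(A.lim) + 23]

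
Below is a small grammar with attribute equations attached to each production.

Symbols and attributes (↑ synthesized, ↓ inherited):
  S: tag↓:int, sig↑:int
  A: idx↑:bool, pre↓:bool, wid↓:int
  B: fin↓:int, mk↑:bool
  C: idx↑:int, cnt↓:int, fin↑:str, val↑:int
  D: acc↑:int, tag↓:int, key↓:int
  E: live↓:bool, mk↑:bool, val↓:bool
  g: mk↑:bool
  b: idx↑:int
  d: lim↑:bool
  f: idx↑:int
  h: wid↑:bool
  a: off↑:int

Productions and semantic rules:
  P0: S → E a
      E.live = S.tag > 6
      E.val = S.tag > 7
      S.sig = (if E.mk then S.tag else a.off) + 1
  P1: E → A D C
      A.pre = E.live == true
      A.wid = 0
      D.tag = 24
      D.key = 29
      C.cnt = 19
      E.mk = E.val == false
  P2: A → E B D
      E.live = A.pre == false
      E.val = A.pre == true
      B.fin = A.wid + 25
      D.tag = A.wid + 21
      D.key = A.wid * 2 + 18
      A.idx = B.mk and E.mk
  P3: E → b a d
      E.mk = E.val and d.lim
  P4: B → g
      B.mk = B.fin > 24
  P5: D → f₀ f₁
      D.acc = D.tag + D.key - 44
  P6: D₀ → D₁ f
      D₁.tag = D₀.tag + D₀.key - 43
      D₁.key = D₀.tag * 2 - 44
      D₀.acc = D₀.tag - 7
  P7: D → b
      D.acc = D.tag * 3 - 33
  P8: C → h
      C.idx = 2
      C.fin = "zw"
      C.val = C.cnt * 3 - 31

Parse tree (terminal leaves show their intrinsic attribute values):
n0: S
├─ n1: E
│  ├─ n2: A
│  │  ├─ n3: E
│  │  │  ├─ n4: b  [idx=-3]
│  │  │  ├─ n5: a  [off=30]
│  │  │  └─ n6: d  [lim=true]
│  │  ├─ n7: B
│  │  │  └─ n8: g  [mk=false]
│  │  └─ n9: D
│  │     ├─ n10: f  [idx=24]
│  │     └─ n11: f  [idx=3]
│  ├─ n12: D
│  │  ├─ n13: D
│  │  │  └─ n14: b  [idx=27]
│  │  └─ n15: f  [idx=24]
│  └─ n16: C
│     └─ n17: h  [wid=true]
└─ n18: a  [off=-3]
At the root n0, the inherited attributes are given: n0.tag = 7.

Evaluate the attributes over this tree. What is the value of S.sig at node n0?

8

1. n0.tag = 7  [given at root]
2. n1.live = true  [S.tag > 6]
3. n1.val = false  [S.tag > 7]
4. n2.pre = true  [E.live == true]
5. n2.wid = 0  [0]
6. n3.live = false  [A.pre == false]
7. n3.val = true  [A.pre == true]
8. n4.idx = -3  [terminal]
9. n5.off = 30  [terminal]
10. n6.lim = true  [terminal]
11. n3.mk = true  [E.val and d.lim]
12. n7.fin = 25  [A.wid + 25]
13. n8.mk = false  [terminal]
14. n7.mk = true  [B.fin > 24]
15. n9.tag = 21  [A.wid + 21]
16. n9.key = 18  [A.wid * 2 + 18]
17. n10.idx = 24  [terminal]
18. n11.idx = 3  [terminal]
19. n9.acc = -5  [D.tag + D.key - 44]
20. n2.idx = true  [B.mk and E.mk]
21. n12.tag = 24  [24]
22. n12.key = 29  [29]
23. n13.tag = 10  [D₀.tag + D₀.key - 43]
24. n13.key = 4  [D₀.tag * 2 - 44]
25. n14.idx = 27  [terminal]
26. n13.acc = -3  [D.tag * 3 - 33]
27. n15.idx = 24  [terminal]
28. n12.acc = 17  [D₀.tag - 7]
29. n16.cnt = 19  [19]
30. n17.wid = true  [terminal]
31. n16.idx = 2  [2]
32. n16.fin = "zw"  ["zw"]
33. n16.val = 26  [C.cnt * 3 - 31]
34. n1.mk = true  [E.val == false]
35. n18.off = -3  [terminal]
36. n0.sig = 8  [(if E.mk then S.tag else a.off) + 1]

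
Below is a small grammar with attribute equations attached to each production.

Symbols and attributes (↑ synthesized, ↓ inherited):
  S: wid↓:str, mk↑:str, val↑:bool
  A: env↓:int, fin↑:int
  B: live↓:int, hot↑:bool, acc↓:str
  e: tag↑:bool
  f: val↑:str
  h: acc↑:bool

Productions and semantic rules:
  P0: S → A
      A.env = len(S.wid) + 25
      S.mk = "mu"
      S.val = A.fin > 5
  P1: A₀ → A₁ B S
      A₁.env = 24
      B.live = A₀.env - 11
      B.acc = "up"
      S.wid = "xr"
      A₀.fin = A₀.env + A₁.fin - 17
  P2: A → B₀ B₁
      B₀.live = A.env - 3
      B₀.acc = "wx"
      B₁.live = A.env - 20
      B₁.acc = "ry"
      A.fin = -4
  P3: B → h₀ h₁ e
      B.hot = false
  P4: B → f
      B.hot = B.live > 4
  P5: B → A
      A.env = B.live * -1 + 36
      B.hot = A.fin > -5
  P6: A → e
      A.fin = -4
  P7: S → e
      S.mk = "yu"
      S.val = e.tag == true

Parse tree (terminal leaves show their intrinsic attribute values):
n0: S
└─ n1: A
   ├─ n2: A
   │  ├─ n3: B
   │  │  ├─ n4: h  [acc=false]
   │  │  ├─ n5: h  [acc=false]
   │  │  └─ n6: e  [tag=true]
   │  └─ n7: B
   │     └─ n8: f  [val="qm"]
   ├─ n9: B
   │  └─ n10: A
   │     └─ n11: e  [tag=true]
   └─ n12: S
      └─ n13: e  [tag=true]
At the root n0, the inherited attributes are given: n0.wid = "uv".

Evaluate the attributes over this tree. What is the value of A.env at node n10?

1. n0.wid = "uv"  [given at root]
2. n1.env = 27  [len(S.wid) + 25]
3. n2.env = 24  [24]
4. n3.live = 21  [A.env - 3]
5. n3.acc = "wx"  ["wx"]
6. n4.acc = false  [terminal]
7. n5.acc = false  [terminal]
8. n6.tag = true  [terminal]
9. n3.hot = false  [false]
10. n7.live = 4  [A.env - 20]
11. n7.acc = "ry"  ["ry"]
12. n8.val = "qm"  [terminal]
13. n7.hot = false  [B.live > 4]
14. n2.fin = -4  [-4]
15. n9.live = 16  [A₀.env - 11]
16. n9.acc = "up"  ["up"]
17. n10.env = 20  [B.live * -1 + 36]
18. n11.tag = true  [terminal]
19. n10.fin = -4  [-4]
20. n9.hot = true  [A.fin > -5]
21. n12.wid = "xr"  ["xr"]
22. n13.tag = true  [terminal]
23. n12.mk = "yu"  ["yu"]
24. n12.val = true  [e.tag == true]
25. n1.fin = 6  [A₀.env + A₁.fin - 17]
26. n0.mk = "mu"  ["mu"]
27. n0.val = true  [A.fin > 5]

20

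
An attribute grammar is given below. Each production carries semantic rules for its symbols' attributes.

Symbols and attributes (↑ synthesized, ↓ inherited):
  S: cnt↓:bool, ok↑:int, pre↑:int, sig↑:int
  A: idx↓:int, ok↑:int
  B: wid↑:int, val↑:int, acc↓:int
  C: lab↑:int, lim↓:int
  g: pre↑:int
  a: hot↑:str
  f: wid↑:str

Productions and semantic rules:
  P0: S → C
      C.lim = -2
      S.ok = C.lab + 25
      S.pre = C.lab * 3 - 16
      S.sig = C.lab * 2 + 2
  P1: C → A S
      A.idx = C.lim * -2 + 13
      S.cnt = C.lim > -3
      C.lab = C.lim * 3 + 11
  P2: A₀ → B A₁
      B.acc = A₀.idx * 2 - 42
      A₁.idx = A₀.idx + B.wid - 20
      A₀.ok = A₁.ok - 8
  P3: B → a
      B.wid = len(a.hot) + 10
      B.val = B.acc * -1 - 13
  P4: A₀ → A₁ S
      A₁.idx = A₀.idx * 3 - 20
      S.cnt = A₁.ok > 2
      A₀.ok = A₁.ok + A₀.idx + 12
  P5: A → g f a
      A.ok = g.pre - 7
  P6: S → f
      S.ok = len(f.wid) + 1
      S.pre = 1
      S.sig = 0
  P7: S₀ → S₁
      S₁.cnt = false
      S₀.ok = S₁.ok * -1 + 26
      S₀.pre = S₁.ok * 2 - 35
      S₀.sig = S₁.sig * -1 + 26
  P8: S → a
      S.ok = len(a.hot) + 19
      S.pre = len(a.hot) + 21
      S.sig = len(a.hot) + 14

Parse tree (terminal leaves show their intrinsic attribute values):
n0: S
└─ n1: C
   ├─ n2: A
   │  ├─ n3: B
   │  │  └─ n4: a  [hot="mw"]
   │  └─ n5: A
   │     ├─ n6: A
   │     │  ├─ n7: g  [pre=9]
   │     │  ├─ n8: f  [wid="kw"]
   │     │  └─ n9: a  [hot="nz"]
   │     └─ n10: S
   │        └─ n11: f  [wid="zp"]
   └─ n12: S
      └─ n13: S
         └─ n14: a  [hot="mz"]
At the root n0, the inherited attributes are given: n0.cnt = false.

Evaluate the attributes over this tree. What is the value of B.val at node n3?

1. n0.cnt = false  [given at root]
2. n1.lim = -2  [-2]
3. n2.idx = 17  [C.lim * -2 + 13]
4. n3.acc = -8  [A₀.idx * 2 - 42]
5. n4.hot = "mw"  [terminal]
6. n3.wid = 12  [len(a.hot) + 10]
7. n3.val = -5  [B.acc * -1 - 13]
8. n5.idx = 9  [A₀.idx + B.wid - 20]
9. n6.idx = 7  [A₀.idx * 3 - 20]
10. n7.pre = 9  [terminal]
11. n8.wid = "kw"  [terminal]
12. n9.hot = "nz"  [terminal]
13. n6.ok = 2  [g.pre - 7]
14. n10.cnt = false  [A₁.ok > 2]
15. n11.wid = "zp"  [terminal]
16. n10.ok = 3  [len(f.wid) + 1]
17. n10.pre = 1  [1]
18. n10.sig = 0  [0]
19. n5.ok = 23  [A₁.ok + A₀.idx + 12]
20. n2.ok = 15  [A₁.ok - 8]
21. n12.cnt = true  [C.lim > -3]
22. n13.cnt = false  [false]
23. n14.hot = "mz"  [terminal]
24. n13.ok = 21  [len(a.hot) + 19]
25. n13.pre = 23  [len(a.hot) + 21]
26. n13.sig = 16  [len(a.hot) + 14]
27. n12.ok = 5  [S₁.ok * -1 + 26]
28. n12.pre = 7  [S₁.ok * 2 - 35]
29. n12.sig = 10  [S₁.sig * -1 + 26]
30. n1.lab = 5  [C.lim * 3 + 11]
31. n0.ok = 30  [C.lab + 25]
32. n0.pre = -1  [C.lab * 3 - 16]
33. n0.sig = 12  [C.lab * 2 + 2]

-5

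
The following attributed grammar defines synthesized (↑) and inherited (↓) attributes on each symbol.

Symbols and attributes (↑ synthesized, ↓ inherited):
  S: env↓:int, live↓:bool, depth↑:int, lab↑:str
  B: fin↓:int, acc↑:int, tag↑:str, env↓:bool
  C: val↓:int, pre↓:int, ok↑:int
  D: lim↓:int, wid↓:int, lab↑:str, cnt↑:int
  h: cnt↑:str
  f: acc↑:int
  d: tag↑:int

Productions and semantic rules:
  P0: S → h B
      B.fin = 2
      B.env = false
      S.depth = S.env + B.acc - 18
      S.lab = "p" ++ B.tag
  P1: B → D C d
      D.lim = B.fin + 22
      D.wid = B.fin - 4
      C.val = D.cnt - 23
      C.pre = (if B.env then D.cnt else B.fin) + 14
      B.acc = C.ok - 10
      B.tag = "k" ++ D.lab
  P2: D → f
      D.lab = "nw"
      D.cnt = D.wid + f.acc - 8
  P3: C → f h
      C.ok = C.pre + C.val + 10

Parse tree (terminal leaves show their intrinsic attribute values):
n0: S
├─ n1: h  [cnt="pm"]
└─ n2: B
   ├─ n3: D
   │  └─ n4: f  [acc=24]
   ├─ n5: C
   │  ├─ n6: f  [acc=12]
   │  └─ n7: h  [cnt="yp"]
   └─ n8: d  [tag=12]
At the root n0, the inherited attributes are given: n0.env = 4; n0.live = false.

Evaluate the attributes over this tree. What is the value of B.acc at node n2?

7

1. n0.env = 4  [given at root]
2. n0.live = false  [given at root]
3. n1.cnt = "pm"  [terminal]
4. n2.fin = 2  [2]
5. n2.env = false  [false]
6. n3.lim = 24  [B.fin + 22]
7. n3.wid = -2  [B.fin - 4]
8. n4.acc = 24  [terminal]
9. n3.lab = "nw"  ["nw"]
10. n3.cnt = 14  [D.wid + f.acc - 8]
11. n5.val = -9  [D.cnt - 23]
12. n5.pre = 16  [(if B.env then D.cnt else B.fin) + 14]
13. n6.acc = 12  [terminal]
14. n7.cnt = "yp"  [terminal]
15. n5.ok = 17  [C.pre + C.val + 10]
16. n8.tag = 12  [terminal]
17. n2.acc = 7  [C.ok - 10]
18. n2.tag = "knw"  ["k" ++ D.lab]
19. n0.depth = -7  [S.env + B.acc - 18]
20. n0.lab = "pknw"  ["p" ++ B.tag]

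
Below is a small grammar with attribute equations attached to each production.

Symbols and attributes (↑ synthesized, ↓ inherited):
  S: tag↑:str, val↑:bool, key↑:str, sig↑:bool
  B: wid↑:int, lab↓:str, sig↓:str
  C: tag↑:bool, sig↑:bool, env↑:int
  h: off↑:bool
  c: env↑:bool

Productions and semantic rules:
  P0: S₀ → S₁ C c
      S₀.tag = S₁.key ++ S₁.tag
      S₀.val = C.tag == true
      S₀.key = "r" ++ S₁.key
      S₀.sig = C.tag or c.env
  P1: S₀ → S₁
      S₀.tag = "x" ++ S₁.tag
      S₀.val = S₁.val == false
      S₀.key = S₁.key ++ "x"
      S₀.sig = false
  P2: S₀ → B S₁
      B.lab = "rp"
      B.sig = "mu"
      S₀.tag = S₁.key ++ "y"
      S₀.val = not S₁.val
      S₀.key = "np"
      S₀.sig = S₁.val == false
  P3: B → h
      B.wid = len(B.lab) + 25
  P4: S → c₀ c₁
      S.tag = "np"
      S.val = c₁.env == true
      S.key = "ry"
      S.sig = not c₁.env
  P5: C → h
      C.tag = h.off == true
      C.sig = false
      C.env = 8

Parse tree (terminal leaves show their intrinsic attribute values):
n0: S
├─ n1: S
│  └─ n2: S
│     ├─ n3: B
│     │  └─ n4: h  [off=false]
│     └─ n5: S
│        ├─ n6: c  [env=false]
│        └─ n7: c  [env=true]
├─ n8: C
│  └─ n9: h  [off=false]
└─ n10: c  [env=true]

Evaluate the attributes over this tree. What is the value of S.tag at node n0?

"npxxryy"

1. n3.lab = "rp"  ["rp"]
2. n3.sig = "mu"  ["mu"]
3. n4.off = false  [terminal]
4. n3.wid = 27  [len(B.lab) + 25]
5. n6.env = false  [terminal]
6. n7.env = true  [terminal]
7. n5.tag = "np"  ["np"]
8. n5.val = true  [c₁.env == true]
9. n5.key = "ry"  ["ry"]
10. n5.sig = false  [not c₁.env]
11. n2.tag = "ryy"  [S₁.key ++ "y"]
12. n2.val = false  [not S₁.val]
13. n2.key = "np"  ["np"]
14. n2.sig = false  [S₁.val == false]
15. n1.tag = "xryy"  ["x" ++ S₁.tag]
16. n1.val = true  [S₁.val == false]
17. n1.key = "npx"  [S₁.key ++ "x"]
18. n1.sig = false  [false]
19. n9.off = false  [terminal]
20. n8.tag = false  [h.off == true]
21. n8.sig = false  [false]
22. n8.env = 8  [8]
23. n10.env = true  [terminal]
24. n0.tag = "npxxryy"  [S₁.key ++ S₁.tag]
25. n0.val = false  [C.tag == true]
26. n0.key = "rnpx"  ["r" ++ S₁.key]
27. n0.sig = true  [C.tag or c.env]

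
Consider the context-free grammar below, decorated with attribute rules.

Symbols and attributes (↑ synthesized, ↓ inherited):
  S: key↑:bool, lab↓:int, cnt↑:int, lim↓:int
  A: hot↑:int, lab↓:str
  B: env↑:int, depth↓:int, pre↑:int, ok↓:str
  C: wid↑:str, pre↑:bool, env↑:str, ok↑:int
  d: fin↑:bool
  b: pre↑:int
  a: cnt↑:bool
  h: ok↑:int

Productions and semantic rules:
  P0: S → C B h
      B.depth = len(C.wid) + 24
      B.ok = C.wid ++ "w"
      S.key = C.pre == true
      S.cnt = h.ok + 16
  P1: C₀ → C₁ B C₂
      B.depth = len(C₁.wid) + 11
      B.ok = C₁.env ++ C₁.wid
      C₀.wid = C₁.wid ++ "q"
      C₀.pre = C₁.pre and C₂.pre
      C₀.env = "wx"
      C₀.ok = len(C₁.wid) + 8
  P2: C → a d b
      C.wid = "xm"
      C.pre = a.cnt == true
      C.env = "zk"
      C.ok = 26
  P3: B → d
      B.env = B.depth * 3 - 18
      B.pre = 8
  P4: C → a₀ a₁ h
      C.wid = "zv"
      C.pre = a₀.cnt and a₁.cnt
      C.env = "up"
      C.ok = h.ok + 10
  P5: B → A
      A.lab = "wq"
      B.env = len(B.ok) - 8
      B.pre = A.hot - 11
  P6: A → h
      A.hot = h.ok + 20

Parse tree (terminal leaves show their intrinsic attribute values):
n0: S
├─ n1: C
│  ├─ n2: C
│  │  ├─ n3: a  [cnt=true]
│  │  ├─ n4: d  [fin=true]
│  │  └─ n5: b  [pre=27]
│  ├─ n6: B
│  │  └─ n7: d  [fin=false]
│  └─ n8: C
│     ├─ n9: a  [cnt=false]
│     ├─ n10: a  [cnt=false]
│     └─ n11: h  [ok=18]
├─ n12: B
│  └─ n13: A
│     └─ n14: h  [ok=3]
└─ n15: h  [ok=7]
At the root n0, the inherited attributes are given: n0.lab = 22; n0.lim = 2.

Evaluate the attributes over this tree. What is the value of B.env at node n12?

-4

1. n0.lab = 22  [given at root]
2. n0.lim = 2  [given at root]
3. n3.cnt = true  [terminal]
4. n4.fin = true  [terminal]
5. n5.pre = 27  [terminal]
6. n2.wid = "xm"  ["xm"]
7. n2.pre = true  [a.cnt == true]
8. n2.env = "zk"  ["zk"]
9. n2.ok = 26  [26]
10. n6.depth = 13  [len(C₁.wid) + 11]
11. n6.ok = "zkxm"  [C₁.env ++ C₁.wid]
12. n7.fin = false  [terminal]
13. n6.env = 21  [B.depth * 3 - 18]
14. n6.pre = 8  [8]
15. n9.cnt = false  [terminal]
16. n10.cnt = false  [terminal]
17. n11.ok = 18  [terminal]
18. n8.wid = "zv"  ["zv"]
19. n8.pre = false  [a₀.cnt and a₁.cnt]
20. n8.env = "up"  ["up"]
21. n8.ok = 28  [h.ok + 10]
22. n1.wid = "xmq"  [C₁.wid ++ "q"]
23. n1.pre = false  [C₁.pre and C₂.pre]
24. n1.env = "wx"  ["wx"]
25. n1.ok = 10  [len(C₁.wid) + 8]
26. n12.depth = 27  [len(C.wid) + 24]
27. n12.ok = "xmqw"  [C.wid ++ "w"]
28. n13.lab = "wq"  ["wq"]
29. n14.ok = 3  [terminal]
30. n13.hot = 23  [h.ok + 20]
31. n12.env = -4  [len(B.ok) - 8]
32. n12.pre = 12  [A.hot - 11]
33. n15.ok = 7  [terminal]
34. n0.key = false  [C.pre == true]
35. n0.cnt = 23  [h.ok + 16]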